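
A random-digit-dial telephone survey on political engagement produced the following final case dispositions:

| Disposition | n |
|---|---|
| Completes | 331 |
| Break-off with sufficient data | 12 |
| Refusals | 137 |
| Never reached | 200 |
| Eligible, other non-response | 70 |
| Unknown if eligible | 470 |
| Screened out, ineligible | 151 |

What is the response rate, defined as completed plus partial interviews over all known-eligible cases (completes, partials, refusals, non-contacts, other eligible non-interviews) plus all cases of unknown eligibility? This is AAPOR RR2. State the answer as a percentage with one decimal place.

28.1%

Num = 331 + 12 = 343
Denom = 331 + 12 + 137 + 200 + 70 + 470 = 1220
RR2 = 343 / 1220 = 0.2811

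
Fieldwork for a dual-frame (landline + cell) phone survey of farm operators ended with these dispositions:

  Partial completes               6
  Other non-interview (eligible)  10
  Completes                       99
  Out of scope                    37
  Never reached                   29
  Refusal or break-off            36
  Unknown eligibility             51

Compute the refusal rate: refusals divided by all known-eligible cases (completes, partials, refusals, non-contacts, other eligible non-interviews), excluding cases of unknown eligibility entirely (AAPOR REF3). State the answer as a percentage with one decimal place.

20.0%

Top → 36
Base → 99 + 6 + 36 + 29 + 10 = 180
REF3 = 36 / 180 = 0.2000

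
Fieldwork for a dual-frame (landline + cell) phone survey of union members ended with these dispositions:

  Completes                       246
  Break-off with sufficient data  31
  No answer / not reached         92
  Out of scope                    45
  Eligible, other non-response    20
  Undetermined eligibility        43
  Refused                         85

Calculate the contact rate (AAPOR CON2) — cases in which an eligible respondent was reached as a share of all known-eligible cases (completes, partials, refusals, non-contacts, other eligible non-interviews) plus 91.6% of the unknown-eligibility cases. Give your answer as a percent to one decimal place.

Numerator = 246 + 31 + 85 + 20 = 382
Eligible (known) = 246 + 31 + 85 + 92 + 20 = 474
e × U = 0.9160 × 43 = 39.39
Base = 474 + 39.39 = 513.39
CON2 = 382 / 513.39 = 0.7441

74.4%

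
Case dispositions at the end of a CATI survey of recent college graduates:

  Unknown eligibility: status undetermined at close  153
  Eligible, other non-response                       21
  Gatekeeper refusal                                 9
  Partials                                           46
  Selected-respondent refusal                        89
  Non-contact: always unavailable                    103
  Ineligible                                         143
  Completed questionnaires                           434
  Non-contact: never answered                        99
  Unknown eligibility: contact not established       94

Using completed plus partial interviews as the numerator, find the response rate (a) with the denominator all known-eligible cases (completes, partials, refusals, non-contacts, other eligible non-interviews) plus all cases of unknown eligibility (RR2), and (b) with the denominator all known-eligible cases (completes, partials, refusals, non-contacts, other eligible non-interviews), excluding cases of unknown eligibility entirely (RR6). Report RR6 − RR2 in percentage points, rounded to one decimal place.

14.1

Declined to participate = 9 + 89 = 98
No answer / not reached = 99 + 103 = 202
Unknown if eligible = 94 + 153 = 247
Top = 434 + 46 = 480
Denom = 434 + 46 + 98 + 202 + 21 + 247 = 1048
RR2 = 480 / 1048 = 0.4580
Denom = 434 + 46 + 98 + 202 + 21 = 801
RR6 = 480 / 801 = 0.5993
Difference = 59.93 − 45.80 = 14.13 percentage points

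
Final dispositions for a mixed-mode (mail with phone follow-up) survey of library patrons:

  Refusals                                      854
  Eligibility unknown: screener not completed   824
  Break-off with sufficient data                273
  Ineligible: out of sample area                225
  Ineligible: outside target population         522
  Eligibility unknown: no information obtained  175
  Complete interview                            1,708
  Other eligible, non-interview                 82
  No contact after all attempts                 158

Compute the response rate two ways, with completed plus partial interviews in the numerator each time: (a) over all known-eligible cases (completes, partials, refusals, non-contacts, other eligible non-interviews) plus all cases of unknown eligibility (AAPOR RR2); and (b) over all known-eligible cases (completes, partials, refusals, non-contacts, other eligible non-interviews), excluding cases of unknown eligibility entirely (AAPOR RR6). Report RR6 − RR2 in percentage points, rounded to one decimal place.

Unknown eligibility = 824 + 175 = 999
Out of scope = 522 + 225 = 747
Numerator: 1708 + 273 = 1981
Base: 1708 + 273 + 854 + 158 + 82 + 999 = 4074
RR2 = 1981 / 4074 = 0.4863
Base: 1708 + 273 + 854 + 158 + 82 = 3075
RR6 = 1981 / 3075 = 0.6442
Difference = 64.42 − 48.63 = 15.79 percentage points

15.8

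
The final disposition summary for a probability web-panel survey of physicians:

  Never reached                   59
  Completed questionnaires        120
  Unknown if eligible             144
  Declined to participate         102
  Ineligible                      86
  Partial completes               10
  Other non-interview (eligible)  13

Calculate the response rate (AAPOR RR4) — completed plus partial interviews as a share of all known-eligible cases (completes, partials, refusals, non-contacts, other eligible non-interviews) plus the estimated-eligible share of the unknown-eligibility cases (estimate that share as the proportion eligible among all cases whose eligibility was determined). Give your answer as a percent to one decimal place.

Top = 120 + 10 = 130
Eligible (known) = 120 + 10 + 102 + 59 + 13 = 304
e = 304 / (304 + 86) = 304 / 390 = 0.7795
e × U = 0.7795 × 144 = 112.25
Base = 304 + 112.25 = 416.25
RR4 = 130 / 416.25 = 0.3123

31.2%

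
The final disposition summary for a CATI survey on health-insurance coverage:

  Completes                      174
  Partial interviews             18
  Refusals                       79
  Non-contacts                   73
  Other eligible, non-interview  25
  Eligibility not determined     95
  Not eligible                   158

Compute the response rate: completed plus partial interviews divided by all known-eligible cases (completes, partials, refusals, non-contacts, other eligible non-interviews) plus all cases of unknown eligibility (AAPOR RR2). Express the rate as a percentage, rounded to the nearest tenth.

Numerator → 174 + 18 = 192
Denominator → 174 + 18 + 79 + 73 + 25 + 95 = 464
RR2 = 192 / 464 = 0.4138

41.4%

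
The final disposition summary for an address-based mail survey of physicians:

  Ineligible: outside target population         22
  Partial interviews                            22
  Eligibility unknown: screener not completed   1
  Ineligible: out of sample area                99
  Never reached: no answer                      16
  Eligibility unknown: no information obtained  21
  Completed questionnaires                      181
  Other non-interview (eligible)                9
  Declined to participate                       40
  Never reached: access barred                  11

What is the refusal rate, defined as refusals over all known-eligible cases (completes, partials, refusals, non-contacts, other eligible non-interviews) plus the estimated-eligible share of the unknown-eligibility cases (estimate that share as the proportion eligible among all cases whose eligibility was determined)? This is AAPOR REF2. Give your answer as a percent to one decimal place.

Non-contacts = 16 + 11 = 27
Unknown if eligible = 1 + 21 = 22
Not eligible = 22 + 99 = 121
Numerator: 40
Eligible (known): 181 + 22 + 40 + 27 + 9 = 279
e = 279 / (279 + 121) = 279 / 400 = 0.6975
Eligible share of unknowns: 0.6975 × 22 = 15.35
Denom: 279 + 15.35 = 294.35
REF2 = 40 / 294.35 = 0.1359

13.6%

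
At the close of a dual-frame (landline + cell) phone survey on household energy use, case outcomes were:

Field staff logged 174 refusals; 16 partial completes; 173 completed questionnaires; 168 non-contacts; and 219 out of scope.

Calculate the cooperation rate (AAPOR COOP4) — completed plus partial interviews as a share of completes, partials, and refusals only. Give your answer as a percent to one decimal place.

Num = 173 + 16 = 189
Base = 173 + 16 + 174 = 363
COOP4 = 189 / 363 = 0.5207

52.1%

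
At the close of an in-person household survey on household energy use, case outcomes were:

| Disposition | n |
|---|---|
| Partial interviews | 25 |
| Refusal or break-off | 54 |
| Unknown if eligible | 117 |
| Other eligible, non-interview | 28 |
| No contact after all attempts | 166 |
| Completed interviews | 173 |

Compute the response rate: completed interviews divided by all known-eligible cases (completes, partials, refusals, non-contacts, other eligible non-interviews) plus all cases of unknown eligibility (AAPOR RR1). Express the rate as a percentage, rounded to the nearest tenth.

30.7%

Top: 173
Denominator: 173 + 25 + 54 + 166 + 28 + 117 = 563
RR1 = 173 / 563 = 0.3073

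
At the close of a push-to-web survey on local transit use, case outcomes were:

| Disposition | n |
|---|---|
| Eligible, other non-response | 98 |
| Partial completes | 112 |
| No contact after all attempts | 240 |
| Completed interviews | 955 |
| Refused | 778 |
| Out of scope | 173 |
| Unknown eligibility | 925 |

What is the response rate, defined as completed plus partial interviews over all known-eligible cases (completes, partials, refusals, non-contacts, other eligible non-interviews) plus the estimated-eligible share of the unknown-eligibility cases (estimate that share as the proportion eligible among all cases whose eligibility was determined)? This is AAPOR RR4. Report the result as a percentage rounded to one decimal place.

35.1%

Top: 955 + 112 = 1067
Determined eligible: 955 + 112 + 778 + 240 + 98 = 2183
e = 2183 / (2183 + 173) = 2183 / 2356 = 0.9266
Estimated eligible among unknowns: 0.9266 × 925 = 857.11
Denominator: 2183 + 857.11 = 3040.11
RR4 = 1067 / 3040.11 = 0.3510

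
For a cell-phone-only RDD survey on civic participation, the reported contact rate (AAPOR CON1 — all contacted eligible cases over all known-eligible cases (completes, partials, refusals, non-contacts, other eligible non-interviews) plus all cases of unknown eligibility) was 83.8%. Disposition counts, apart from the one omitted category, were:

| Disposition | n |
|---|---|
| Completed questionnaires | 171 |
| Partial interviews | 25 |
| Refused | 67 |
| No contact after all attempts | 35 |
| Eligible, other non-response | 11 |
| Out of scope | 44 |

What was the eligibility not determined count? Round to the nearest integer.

Top: 171 + 25 + 67 + 11 = 274
CON1 = 274 / D = 0.838
D = 274 / 0.838 = 327.0
Other denominator terms total 309
eligibility not determined = 327.0 − 309 ≈ 18

18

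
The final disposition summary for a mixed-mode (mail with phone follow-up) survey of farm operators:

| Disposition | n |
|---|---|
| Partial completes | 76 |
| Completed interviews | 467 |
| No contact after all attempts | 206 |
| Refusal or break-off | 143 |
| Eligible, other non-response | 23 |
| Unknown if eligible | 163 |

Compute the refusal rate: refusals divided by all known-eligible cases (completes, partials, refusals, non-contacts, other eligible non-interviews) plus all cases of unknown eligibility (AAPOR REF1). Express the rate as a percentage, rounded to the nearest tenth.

13.3%

Num: 143
Denominator: 467 + 76 + 143 + 206 + 23 + 163 = 1078
REF1 = 143 / 1078 = 0.1327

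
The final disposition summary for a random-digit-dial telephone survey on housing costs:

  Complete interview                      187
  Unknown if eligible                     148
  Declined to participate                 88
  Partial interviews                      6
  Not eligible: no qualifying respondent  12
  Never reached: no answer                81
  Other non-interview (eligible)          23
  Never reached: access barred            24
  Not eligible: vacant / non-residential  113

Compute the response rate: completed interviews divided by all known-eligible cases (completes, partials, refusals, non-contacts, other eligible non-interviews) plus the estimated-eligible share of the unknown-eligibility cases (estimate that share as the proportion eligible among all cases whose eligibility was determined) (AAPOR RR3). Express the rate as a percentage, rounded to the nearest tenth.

Never reached = 81 + 24 = 105
Screened out, ineligible = 12 + 113 = 125
Numerator = 187
Eligible (known) = 187 + 6 + 88 + 105 + 23 = 409
e = 409 / (409 + 125) = 409 / 534 = 0.7659
Eligible share of unknowns = 0.7659 × 148 = 113.35
Denominator = 409 + 113.35 = 522.35
RR3 = 187 / 522.35 = 0.3580

35.8%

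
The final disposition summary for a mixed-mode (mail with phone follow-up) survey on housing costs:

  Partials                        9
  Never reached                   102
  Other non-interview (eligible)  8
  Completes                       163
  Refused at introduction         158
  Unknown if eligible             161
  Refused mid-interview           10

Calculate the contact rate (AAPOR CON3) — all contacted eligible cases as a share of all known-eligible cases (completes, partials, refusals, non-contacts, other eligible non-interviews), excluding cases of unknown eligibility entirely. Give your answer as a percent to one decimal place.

77.3%

Declined to participate = 158 + 10 = 168
Top: 163 + 9 + 168 + 8 = 348
Denominator: 163 + 9 + 168 + 102 + 8 = 450
CON3 = 348 / 450 = 0.7733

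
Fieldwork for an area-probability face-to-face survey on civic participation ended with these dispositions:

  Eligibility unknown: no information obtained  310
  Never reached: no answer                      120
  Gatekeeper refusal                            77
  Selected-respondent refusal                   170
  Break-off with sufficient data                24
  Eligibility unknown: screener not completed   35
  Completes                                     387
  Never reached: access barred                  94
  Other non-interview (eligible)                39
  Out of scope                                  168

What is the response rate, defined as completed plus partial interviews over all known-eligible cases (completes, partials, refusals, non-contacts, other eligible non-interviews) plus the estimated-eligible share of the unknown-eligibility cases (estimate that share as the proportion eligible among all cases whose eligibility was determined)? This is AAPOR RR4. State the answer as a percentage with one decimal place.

Declined to participate = 77 + 170 = 247
Never reached = 120 + 94 = 214
Unknown if eligible = 35 + 310 = 345
Numerator = 387 + 24 = 411
Eligible (known) = 387 + 24 + 247 + 214 + 39 = 911
e = 911 / (911 + 168) = 911 / 1079 = 0.8443
Eligible share of unknowns = 0.8443 × 345 = 291.28
Base = 911 + 291.28 = 1202.28
RR4 = 411 / 1202.28 = 0.3419

34.2%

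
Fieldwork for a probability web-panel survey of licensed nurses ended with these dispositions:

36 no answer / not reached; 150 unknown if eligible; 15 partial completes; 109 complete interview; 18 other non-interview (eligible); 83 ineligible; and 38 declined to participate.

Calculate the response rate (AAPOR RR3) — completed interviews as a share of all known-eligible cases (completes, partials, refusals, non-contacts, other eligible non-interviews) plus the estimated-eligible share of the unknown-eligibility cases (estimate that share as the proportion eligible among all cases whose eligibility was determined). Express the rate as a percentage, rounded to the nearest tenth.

Numerator = 109
Known eligible = 109 + 15 + 38 + 36 + 18 = 216
e = 216 / (216 + 83) = 216 / 299 = 0.7224
Estimated eligible among unknowns = 0.7224 × 150 = 108.36
Base = 216 + 108.36 = 324.36
RR3 = 109 / 324.36 = 0.3360

33.6%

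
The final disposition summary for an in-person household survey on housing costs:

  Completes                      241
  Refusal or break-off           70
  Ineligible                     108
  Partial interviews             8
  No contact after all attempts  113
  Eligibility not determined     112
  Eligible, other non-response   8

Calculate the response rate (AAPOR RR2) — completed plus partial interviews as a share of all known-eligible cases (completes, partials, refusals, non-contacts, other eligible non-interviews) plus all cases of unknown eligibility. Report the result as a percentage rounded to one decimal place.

45.1%

Top = 241 + 8 = 249
Denom = 241 + 8 + 70 + 113 + 8 + 112 = 552
RR2 = 249 / 552 = 0.4511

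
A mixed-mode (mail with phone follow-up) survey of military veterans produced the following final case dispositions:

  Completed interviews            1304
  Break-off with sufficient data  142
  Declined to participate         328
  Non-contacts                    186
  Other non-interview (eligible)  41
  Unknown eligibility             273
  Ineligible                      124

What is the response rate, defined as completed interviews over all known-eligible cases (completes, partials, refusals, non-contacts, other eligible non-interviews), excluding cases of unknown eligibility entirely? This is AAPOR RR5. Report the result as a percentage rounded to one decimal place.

Numerator = 1304
Denominator = 1304 + 142 + 328 + 186 + 41 = 2001
RR5 = 1304 / 2001 = 0.6517

65.2%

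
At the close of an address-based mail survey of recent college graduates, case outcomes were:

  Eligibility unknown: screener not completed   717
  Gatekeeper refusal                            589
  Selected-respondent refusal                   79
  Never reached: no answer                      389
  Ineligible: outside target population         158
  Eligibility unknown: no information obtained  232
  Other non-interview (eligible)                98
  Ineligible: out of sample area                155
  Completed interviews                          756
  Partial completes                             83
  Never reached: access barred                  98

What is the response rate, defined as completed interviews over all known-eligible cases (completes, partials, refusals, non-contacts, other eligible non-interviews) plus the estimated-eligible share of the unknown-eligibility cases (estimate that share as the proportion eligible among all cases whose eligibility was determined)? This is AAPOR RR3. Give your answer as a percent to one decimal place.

Refusal or break-off = 589 + 79 = 668
Non-contacts = 389 + 98 = 487
Eligibility not determined = 717 + 232 = 949
Out of scope = 158 + 155 = 313
Numerator → 756
Eligible (known) → 756 + 83 + 668 + 487 + 98 = 2092
e = 2092 / (2092 + 313) = 2092 / 2405 = 0.8699
Estimated eligible among unknowns → 0.8699 × 949 = 825.54
Base → 2092 + 825.54 = 2917.54
RR3 = 756 / 2917.54 = 0.2591

25.9%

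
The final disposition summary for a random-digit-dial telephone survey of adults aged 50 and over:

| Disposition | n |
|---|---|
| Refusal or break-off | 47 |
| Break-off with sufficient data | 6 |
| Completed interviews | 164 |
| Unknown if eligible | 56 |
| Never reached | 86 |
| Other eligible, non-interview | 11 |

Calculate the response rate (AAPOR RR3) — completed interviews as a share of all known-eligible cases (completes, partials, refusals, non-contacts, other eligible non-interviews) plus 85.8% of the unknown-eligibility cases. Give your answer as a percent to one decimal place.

45.3%

Top: 164
Known eligible: 164 + 6 + 47 + 86 + 11 = 314
Estimated eligible among unknowns: 0.8580 × 56 = 48.05
Base: 314 + 48.05 = 362.05
RR3 = 164 / 362.05 = 0.4530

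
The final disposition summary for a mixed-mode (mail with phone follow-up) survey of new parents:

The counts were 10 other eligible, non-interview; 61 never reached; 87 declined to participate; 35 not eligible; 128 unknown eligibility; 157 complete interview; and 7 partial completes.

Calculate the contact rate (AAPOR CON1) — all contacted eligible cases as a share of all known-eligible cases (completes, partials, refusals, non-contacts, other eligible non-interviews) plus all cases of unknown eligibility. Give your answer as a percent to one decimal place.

Num: 157 + 7 + 87 + 10 = 261
Denominator: 157 + 7 + 87 + 61 + 10 + 128 = 450
CON1 = 261 / 450 = 0.5800

58.0%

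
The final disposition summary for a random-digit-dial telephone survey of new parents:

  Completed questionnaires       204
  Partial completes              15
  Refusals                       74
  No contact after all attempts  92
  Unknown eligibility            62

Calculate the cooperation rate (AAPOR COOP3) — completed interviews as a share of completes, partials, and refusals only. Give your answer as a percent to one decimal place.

Numerator = 204
Denom = 204 + 15 + 74 = 293
COOP3 = 204 / 293 = 0.6962

69.6%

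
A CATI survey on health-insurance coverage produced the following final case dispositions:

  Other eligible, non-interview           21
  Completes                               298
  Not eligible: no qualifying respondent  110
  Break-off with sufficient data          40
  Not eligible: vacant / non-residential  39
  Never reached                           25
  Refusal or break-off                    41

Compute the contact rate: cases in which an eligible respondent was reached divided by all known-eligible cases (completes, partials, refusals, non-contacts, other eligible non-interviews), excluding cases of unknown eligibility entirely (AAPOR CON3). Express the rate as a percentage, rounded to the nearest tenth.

94.1%

Screened out, ineligible = 110 + 39 = 149
Num → 298 + 40 + 41 + 21 = 400
Denominator → 298 + 40 + 41 + 25 + 21 = 425
CON3 = 400 / 425 = 0.9412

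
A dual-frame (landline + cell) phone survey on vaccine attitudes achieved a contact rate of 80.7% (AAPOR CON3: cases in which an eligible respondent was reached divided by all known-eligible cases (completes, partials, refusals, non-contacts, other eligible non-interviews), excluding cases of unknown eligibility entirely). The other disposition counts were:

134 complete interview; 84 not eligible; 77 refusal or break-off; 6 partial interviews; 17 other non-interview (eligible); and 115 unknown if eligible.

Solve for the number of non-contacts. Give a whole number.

Num: 134 + 6 + 77 + 17 = 234
CON3 = 234 / D = 0.807
D = 234 / 0.807 = 290.0
Rest of base = 234
non-contacts = 290.0 − 234 ≈ 56

56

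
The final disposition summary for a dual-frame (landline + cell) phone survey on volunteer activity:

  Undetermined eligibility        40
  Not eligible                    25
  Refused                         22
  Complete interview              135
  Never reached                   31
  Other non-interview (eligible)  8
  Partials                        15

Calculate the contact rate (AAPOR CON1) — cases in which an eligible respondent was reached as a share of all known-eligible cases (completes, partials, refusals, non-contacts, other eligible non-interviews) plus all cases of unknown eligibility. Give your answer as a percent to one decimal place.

71.7%

Top = 135 + 15 + 22 + 8 = 180
Base = 135 + 15 + 22 + 31 + 8 + 40 = 251
CON1 = 180 / 251 = 0.7171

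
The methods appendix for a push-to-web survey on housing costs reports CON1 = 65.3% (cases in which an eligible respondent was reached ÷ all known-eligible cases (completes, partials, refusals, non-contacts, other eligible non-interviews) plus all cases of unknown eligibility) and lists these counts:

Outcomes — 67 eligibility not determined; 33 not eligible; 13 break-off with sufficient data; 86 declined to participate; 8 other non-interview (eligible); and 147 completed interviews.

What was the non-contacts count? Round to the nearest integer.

Numerator: 147 + 13 + 86 + 8 = 254
CON1 = 254 / D = 0.653
D = 254 / 0.653 = 389.0
Rest of base = 321
non-contacts = 389.0 − 321 ≈ 68

68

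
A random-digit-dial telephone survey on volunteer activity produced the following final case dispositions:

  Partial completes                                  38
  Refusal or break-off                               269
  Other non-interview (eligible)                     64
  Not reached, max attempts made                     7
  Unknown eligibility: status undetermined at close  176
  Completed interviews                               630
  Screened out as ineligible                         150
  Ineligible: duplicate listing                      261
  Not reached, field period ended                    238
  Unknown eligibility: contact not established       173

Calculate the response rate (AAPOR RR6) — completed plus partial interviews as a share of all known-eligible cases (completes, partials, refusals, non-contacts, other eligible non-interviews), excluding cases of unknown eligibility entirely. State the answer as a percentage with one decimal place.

Never reached = 238 + 7 = 245
Eligibility not determined = 173 + 176 = 349
Not eligible = 150 + 261 = 411
Num → 630 + 38 = 668
Base → 630 + 38 + 269 + 245 + 64 = 1246
RR6 = 668 / 1246 = 0.5361

53.6%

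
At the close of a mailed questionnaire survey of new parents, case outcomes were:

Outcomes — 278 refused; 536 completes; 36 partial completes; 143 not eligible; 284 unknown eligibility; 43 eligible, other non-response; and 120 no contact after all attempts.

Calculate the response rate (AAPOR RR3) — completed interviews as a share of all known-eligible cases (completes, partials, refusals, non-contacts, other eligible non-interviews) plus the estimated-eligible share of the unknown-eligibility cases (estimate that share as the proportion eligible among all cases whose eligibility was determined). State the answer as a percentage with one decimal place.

Top → 536
Determined eligible → 536 + 36 + 278 + 120 + 43 = 1013
e = 1013 / (1013 + 143) = 1013 / 1156 = 0.8763
Eligible share of unknowns → 0.8763 × 284 = 248.87
Base → 1013 + 248.87 = 1261.87
RR3 = 536 / 1261.87 = 0.4248

42.5%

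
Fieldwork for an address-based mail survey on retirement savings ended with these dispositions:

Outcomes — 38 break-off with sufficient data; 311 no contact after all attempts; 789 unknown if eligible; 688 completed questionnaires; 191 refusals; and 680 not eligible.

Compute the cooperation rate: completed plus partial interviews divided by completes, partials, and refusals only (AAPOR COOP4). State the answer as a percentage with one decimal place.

79.2%

Numerator: 688 + 38 = 726
Base: 688 + 38 + 191 = 917
COOP4 = 726 / 917 = 0.7917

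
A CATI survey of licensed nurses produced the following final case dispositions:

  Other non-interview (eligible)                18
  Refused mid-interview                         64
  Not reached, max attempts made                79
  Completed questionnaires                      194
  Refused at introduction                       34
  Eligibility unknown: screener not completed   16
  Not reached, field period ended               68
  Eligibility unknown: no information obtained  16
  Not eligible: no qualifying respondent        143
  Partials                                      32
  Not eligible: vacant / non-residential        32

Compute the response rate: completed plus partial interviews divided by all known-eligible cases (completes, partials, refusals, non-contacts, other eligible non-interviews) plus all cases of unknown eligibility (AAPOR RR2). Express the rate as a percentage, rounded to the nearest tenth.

Refusal or break-off = 34 + 64 = 98
No answer / not reached = 68 + 79 = 147
Unknown eligibility = 16 + 16 = 32
Screened out, ineligible = 143 + 32 = 175
Num: 194 + 32 = 226
Denom: 194 + 32 + 98 + 147 + 18 + 32 = 521
RR2 = 226 / 521 = 0.4338

43.4%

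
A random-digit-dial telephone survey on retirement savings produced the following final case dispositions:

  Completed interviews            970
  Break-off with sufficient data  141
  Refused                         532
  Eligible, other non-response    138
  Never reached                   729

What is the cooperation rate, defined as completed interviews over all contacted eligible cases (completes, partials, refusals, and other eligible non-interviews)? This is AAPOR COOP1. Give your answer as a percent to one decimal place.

54.5%

Top = 970
Base = 970 + 141 + 532 + 138 = 1781
COOP1 = 970 / 1781 = 0.5446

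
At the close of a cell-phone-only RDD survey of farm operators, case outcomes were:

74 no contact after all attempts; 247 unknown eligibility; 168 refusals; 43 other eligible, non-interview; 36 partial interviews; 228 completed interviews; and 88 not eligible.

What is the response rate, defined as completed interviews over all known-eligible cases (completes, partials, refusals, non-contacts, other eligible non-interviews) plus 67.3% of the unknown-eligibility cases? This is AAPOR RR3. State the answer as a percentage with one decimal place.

31.9%

Numerator: 228
Known eligible: 228 + 36 + 168 + 74 + 43 = 549
Eligible share of unknowns: 0.6730 × 247 = 166.23
Denominator: 549 + 166.23 = 715.23
RR3 = 228 / 715.23 = 0.3188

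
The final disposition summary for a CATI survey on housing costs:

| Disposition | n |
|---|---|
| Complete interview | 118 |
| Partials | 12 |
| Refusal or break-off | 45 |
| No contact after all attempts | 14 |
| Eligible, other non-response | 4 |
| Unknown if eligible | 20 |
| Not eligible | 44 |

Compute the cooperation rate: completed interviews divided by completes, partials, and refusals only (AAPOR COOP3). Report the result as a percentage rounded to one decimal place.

67.4%

Numerator → 118
Denom → 118 + 12 + 45 = 175
COOP3 = 118 / 175 = 0.6743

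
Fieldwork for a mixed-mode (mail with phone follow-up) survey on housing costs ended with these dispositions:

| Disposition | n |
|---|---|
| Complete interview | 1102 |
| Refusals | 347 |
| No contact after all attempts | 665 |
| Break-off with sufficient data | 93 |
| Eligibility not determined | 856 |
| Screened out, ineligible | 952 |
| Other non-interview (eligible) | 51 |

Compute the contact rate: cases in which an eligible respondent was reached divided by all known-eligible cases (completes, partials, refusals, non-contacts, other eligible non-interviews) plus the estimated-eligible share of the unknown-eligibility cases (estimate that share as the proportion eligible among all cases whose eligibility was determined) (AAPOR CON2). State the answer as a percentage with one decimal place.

55.7%

Num → 1102 + 93 + 347 + 51 = 1593
Determined eligible → 1102 + 93 + 347 + 665 + 51 = 2258
e = 2258 / (2258 + 952) = 2258 / 3210 = 0.7034
e × U → 0.7034 × 856 = 602.11
Denominator → 2258 + 602.11 = 2860.11
CON2 = 1593 / 2860.11 = 0.5570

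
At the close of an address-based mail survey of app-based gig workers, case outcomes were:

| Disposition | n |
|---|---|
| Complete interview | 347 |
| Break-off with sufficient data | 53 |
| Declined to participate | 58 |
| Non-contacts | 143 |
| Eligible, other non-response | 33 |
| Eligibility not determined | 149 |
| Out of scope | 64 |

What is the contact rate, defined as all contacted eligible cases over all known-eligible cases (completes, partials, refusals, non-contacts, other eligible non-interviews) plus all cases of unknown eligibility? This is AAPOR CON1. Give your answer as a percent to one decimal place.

Numerator → 347 + 53 + 58 + 33 = 491
Denominator → 347 + 53 + 58 + 143 + 33 + 149 = 783
CON1 = 491 / 783 = 0.6271

62.7%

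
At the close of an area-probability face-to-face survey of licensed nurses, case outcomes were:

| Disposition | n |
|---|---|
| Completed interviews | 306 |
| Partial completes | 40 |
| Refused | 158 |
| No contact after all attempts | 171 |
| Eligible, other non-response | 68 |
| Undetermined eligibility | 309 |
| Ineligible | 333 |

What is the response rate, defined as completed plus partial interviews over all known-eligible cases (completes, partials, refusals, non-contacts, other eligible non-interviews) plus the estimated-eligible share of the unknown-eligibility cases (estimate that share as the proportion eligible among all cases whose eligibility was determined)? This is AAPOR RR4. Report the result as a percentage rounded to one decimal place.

Top → 306 + 40 = 346
Determined eligible → 306 + 40 + 158 + 171 + 68 = 743
e = 743 / (743 + 333) = 743 / 1076 = 0.6905
Eligible share of unknowns → 0.6905 × 309 = 213.36
Base → 743 + 213.36 = 956.36
RR4 = 346 / 956.36 = 0.3618

36.2%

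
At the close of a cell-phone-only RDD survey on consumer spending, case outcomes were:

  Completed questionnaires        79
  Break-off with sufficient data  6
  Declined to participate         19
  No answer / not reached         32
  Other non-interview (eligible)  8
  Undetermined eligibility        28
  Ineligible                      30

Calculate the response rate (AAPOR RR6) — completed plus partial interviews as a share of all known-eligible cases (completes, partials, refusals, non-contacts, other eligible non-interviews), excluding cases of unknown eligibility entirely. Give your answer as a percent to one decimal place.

Num = 79 + 6 = 85
Denom = 79 + 6 + 19 + 32 + 8 = 144
RR6 = 85 / 144 = 0.5903

59.0%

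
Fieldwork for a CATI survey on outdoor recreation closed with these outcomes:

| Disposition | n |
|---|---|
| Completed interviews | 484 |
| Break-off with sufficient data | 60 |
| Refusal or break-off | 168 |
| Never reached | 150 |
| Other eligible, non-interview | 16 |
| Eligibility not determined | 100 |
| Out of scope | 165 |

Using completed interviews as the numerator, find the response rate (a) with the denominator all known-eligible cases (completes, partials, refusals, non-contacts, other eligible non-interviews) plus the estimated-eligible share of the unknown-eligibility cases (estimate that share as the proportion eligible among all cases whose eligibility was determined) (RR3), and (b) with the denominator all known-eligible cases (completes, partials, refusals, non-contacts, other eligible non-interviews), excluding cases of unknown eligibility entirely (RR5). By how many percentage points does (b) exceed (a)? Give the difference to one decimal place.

Top: 484
Eligible (known): 484 + 60 + 168 + 150 + 16 = 878
e = 878 / (878 + 165) = 878 / 1043 = 0.8418
Estimated eligible among unknowns: 0.8418 × 100 = 84.18
Denominator: 878 + 84.18 = 962.18
RR3 = 484 / 962.18 = 0.5030
Denominator: 484 + 60 + 168 + 150 + 16 = 878
RR5 = 484 / 878 = 0.5513
Difference = 55.13 − 50.30 = 4.83 percentage points

4.8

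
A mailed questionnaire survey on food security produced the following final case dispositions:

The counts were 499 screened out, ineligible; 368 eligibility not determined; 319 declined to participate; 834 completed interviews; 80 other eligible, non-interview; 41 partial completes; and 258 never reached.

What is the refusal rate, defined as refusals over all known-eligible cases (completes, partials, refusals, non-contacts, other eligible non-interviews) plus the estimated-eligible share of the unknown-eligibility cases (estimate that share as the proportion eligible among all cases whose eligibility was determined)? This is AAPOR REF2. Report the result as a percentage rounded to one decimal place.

17.6%

Num: 319
Eligible (known): 834 + 41 + 319 + 258 + 80 = 1532
e = 1532 / (1532 + 499) = 1532 / 2031 = 0.7543
Eligible share of unknowns: 0.7543 × 368 = 277.58
Denom: 1532 + 277.58 = 1809.58
REF2 = 319 / 1809.58 = 0.1763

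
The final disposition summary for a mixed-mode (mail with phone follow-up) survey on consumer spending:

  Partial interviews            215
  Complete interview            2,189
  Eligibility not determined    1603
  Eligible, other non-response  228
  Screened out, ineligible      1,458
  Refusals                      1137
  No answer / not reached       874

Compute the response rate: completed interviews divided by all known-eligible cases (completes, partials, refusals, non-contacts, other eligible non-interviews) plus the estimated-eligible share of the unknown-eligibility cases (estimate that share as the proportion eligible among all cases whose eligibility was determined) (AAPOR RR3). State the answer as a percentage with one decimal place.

37.3%

Num → 2189
Eligible (known) → 2189 + 215 + 1137 + 874 + 228 = 4643
e = 4643 / (4643 + 1458) = 4643 / 6101 = 0.7610
Eligible share of unknowns → 0.7610 × 1603 = 1219.88
Denominator → 4643 + 1219.88 = 5862.88
RR3 = 2189 / 5862.88 = 0.3734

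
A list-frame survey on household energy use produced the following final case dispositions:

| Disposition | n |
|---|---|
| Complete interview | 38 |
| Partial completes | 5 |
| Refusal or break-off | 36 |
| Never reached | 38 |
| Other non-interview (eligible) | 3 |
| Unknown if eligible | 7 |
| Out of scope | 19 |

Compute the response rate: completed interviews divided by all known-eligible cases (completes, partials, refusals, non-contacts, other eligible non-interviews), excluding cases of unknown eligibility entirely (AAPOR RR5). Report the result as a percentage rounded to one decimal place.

Num: 38
Denom: 38 + 5 + 36 + 38 + 3 = 120
RR5 = 38 / 120 = 0.3167

31.7%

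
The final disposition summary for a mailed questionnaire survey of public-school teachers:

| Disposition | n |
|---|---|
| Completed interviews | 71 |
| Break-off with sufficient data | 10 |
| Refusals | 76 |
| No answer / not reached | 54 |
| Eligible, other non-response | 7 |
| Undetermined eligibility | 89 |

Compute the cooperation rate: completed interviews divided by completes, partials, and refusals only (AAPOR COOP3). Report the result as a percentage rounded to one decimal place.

Num → 71
Denominator → 71 + 10 + 76 = 157
COOP3 = 71 / 157 = 0.4522

45.2%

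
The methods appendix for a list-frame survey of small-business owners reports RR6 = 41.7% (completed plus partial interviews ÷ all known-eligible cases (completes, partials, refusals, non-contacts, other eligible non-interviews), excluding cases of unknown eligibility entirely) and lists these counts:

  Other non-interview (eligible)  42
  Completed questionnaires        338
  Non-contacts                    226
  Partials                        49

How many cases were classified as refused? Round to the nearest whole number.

273

Numerator: 338 + 49 = 387
RR6 = 387 / D = 0.417
D = 387 / 0.417 = 928.1
Remaining denominator categories sum to 655
refused = 928.1 − 655 ≈ 273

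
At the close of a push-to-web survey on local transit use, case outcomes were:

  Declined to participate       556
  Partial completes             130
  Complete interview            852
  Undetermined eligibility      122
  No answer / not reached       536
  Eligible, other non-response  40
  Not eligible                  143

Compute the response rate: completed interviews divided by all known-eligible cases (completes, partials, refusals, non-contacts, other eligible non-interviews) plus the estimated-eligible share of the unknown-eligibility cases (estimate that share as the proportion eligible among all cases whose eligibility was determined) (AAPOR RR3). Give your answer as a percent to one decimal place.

38.2%

Top → 852
Known eligible → 852 + 130 + 556 + 536 + 40 = 2114
e = 2114 / (2114 + 143) = 2114 / 2257 = 0.9366
Eligible share of unknowns → 0.9366 × 122 = 114.27
Denominator → 2114 + 114.27 = 2228.27
RR3 = 852 / 2228.27 = 0.3824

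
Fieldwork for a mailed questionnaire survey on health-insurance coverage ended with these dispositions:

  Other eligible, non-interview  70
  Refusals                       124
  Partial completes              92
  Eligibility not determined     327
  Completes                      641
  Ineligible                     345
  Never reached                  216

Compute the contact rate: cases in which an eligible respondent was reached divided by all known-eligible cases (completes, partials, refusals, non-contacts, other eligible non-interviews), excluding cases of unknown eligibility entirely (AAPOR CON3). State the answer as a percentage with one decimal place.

Top: 641 + 92 + 124 + 70 = 927
Denominator: 641 + 92 + 124 + 216 + 70 = 1143
CON3 = 927 / 1143 = 0.8110

81.1%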